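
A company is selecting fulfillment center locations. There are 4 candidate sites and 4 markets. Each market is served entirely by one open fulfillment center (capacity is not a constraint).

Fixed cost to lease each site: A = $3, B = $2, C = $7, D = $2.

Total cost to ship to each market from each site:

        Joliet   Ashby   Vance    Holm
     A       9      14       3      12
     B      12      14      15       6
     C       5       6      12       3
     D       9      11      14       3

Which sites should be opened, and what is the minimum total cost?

Open A and C; minimum total cost 27.

For any fixed open set, each market goes to its cheapest open site; total = fixed + service.
{A, C}: Joliet→C 5, Ashby→C 6, Vance→A 3, Holm→C 3. Service 17; fixed 10; total 27.
{A, B, C}: service 17 + fixed 12 = 29
{A, C, D}: service 17 + fixed 12 = 29
{A, B, C, D}: service 17 + fixed 14 = 31
(All 15 nonempty subsets were checked; A and C is lowest.)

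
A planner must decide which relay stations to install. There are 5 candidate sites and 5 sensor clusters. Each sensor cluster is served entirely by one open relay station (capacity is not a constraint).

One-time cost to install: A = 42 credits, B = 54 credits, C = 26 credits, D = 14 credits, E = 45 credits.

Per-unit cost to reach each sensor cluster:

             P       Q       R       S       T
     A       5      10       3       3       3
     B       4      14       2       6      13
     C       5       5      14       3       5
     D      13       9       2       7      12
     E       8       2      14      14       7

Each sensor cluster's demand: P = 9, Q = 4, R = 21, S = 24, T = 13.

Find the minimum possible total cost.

Minimum total cost: 284

For any fixed open set, each sensor cluster goes to its cheapest open site; total = fixed + service.
{C, D}: P→C 5·9=45, Q→C 5·4=20, R→D 2·21=42, S→C 3·24=72, T→C 5·13=65. Service 244; fixed 40; total 284.
{A, D}: service 234 + fixed 56 = 290
{A, C, D}: service 218 + fixed 82 = 300
{A, B, C, D, E}: P→B 4·9=36, Q→E 2·4=8, R→B 2·21=42, S→A 3·24=72, T→A 3·13=39. Service 197; fixed 181; total 378.
No other subset beats 284.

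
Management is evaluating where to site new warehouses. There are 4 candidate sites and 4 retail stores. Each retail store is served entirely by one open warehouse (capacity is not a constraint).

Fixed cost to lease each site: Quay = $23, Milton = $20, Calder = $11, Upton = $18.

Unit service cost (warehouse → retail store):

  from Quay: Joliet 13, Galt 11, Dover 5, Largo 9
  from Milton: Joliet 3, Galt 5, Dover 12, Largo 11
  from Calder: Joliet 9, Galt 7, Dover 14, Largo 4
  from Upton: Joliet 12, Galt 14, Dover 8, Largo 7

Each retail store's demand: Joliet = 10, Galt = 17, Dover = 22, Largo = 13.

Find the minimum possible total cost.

Minimum total cost: 331

For any fixed open set, each retail store goes to its cheapest open site; total = fixed + service.
{Quay, Milton, Calder}: Joliet→Milton 3·10=30, Galt→Milton 5·17=85, Dover→Quay 5·22=110, Largo→Calder 4·13=52. Service 277; fixed 54; total 331.
{Quay, Milton, Calder, Upton}: Joliet→Milton 3·10=30, Galt→Milton 5·17=85, Dover→Quay 5·22=110, Largo→Calder 4·13=52. Service 277; fixed 72; total 349.
{Quay, Milton, Upton}: Joliet→Milton 3·10=30, Galt→Milton 5·17=85, Dover→Quay 5·22=110, Largo→Upton 7·13=91. Service 316; fixed 61; total 377.
{Calder}: Joliet→Calder 9·10=90, Galt→Calder 7·17=119, Dover→Calder 14·22=308, Largo→Calder 4·13=52. Service 569; fixed 11; total 580.
(All 15 nonempty subsets were checked; Quay, Milton and Calder is lowest.)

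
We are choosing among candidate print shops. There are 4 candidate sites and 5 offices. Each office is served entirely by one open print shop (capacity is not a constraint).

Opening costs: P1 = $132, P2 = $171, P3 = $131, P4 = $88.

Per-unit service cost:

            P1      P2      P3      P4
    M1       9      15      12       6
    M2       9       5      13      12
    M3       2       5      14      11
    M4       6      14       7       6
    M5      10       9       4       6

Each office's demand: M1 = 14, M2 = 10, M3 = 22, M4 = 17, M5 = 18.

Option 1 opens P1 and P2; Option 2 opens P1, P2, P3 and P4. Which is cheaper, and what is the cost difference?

Option 1 is cheaper by 87.

Option 1: {P1, P2}: M1→P1 9·14=126, M2→P2 5·10=50, M3→P1 2·22=44, M4→P1 6·17=102, M5→P2 9·18=162. Service 484; fixed 303; total 787.
Option 2: {P1, P2, P3, P4}: M1→P4 6·14=84, M2→P2 5·10=50, M3→P1 2·22=44, M4→P1 6·17=102, M5→P3 4·18=72. Service 352; fixed 522; total 874.
Difference: |787 − 874| = 87.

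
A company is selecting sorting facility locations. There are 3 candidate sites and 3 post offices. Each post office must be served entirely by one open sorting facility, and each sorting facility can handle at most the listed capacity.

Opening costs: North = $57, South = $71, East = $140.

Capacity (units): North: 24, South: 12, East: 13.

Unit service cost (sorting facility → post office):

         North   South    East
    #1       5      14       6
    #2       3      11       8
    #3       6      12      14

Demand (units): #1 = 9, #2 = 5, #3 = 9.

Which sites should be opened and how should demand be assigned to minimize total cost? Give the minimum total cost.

Minimum total cost: 171

Open {North}: #1→North 5·9=45, #2→North 3·5=15, #3→North 6·9=54.
Loads: North carries 23/24. Service 114; fixed 57; total 171.
Next best feasible plan costs 242.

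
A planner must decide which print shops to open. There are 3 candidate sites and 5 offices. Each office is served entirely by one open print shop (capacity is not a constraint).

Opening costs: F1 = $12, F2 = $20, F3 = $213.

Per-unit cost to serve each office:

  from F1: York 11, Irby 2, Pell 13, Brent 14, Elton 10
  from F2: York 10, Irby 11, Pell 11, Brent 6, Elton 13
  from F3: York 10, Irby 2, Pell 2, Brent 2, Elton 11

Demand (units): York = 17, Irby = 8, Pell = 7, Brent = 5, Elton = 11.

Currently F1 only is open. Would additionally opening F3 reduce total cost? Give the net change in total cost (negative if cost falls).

Current service cost with {F1}: 474.
Adding F3: each office re-picks its cheapest; new service cost 320, saving 154.
Extra fixed cost: 213. Net change = 213 − 154 = 59.
(Totals: 486 → 545.)

No — net change +59 (cost rises by 59).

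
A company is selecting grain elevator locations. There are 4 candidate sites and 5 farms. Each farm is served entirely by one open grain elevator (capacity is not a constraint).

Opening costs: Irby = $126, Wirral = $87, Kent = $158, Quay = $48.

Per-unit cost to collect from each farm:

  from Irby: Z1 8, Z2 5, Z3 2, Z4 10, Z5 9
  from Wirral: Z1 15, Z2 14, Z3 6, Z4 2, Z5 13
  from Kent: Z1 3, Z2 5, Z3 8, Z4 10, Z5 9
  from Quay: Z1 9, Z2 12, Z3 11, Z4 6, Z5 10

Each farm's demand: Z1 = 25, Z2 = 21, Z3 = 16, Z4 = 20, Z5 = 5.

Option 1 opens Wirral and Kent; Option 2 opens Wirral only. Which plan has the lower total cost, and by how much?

Option 1 is cheaper by 351.

Option 1: {Wirral, Kent}: Z1→Kent 3·25=75, Z2→Kent 5·21=105, Z3→Wirral 6·16=96, Z4→Wirral 2·20=40, Z5→Kent 9·5=45. Service 361; fixed 245; total 606.
Option 2: {Wirral}: Z1→Wirral 15·25=375, Z2→Wirral 14·21=294, Z3→Wirral 6·16=96, Z4→Wirral 2·20=40, Z5→Wirral 13·5=65. Service 870; fixed 87; total 957.
Difference: |606 − 957| = 351.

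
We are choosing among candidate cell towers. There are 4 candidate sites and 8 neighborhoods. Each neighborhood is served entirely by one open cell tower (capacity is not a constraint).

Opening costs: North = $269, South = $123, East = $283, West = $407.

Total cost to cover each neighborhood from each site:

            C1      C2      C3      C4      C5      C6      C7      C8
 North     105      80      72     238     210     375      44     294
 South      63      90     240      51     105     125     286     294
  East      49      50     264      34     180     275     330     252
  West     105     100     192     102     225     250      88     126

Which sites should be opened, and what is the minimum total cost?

Open North and South; minimum total cost 1226.

For any fixed open set, each neighborhood goes to its cheapest open site; total = fixed + service.
{North, South}: C1→South 63, C2→North 80, C3→North 72, C4→South 51, C5→South 105, C6→South 125, C7→North 44, C8→North 294. Service 834; fixed 392; total 1226.
{South, West}: C1→South 63, C2→South 90, C3→West 192, C4→South 51, C5→South 105, C6→South 125, C7→West 88, C8→West 126. Service 840; fixed 530; total 1370.
{South}: service 1254 + fixed 123 = 1377
{North, South, East, West}: C1→East 49, C2→East 50, C3→North 72, C4→East 34, C5→South 105, C6→South 125, C7→North 44, C8→West 126. Service 605; fixed 1082; total 1687.
No other subset beats 1226.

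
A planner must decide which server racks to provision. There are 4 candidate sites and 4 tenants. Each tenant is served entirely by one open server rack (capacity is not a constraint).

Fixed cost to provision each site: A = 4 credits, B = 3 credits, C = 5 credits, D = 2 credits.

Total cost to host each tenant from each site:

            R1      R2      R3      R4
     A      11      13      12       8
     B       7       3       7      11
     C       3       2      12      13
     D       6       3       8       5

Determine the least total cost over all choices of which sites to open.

For any fixed open set, each tenant goes to its cheapest open site; total = fixed + service.
{D}: R1→D 6, R2→D 3, R3→D 8, R4→D 5. Service 22; fixed 2; total 24.
{C, D}: service 18 + fixed 7 = 25
{B, D}: service 21 + fixed 5 = 26
{A, B, C, D}: R1→C 3, R2→C 2, R3→B 7, R4→D 5. Service 17; fixed 14; total 31.
(All 15 nonempty subsets were checked; D only is lowest.)

Minimum total cost: 24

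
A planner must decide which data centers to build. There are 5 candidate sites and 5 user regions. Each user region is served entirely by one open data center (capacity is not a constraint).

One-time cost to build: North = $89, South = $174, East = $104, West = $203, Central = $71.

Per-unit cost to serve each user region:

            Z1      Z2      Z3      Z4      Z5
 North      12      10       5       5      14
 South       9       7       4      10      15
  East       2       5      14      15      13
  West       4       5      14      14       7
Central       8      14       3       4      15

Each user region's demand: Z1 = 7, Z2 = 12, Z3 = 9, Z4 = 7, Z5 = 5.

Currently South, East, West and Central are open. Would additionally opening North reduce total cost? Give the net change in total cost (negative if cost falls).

Current service cost with {South, East, West, Central}: 164.
Adding North: each user region re-picks its cheapest; new service cost 164, saving 0.
Extra fixed cost: 89. Net change = 89 − 0 = 89.
(Totals: 716 → 805.)

No — net change +89 (cost rises by 89).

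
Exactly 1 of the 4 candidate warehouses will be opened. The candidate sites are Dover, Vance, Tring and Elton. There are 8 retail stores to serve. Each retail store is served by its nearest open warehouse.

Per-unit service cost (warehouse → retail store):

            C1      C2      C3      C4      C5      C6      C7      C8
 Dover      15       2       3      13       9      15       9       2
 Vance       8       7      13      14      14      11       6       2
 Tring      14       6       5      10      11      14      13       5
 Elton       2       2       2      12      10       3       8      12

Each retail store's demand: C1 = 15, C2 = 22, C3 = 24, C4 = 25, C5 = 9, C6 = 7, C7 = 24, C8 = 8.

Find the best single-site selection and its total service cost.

With exactly 1 open, each retail store uses its cheapest among the chosen.
{Elton}: C1→Elton 2·15=30, C2→Elton 2·22=44, C3→Elton 2·24=48, C4→Elton 12·25=300, C5→Elton 10·9=90, C6→Elton 3·7=21, C7→Elton 8·24=192, C8→Elton 12·8=96. Service cost 821.
{Dover}: service cost 1084
{Tring}: service cost 1261
Among all 4 size-1 choices, {Elton} is lowest.

Choose Elton only; total service cost 821.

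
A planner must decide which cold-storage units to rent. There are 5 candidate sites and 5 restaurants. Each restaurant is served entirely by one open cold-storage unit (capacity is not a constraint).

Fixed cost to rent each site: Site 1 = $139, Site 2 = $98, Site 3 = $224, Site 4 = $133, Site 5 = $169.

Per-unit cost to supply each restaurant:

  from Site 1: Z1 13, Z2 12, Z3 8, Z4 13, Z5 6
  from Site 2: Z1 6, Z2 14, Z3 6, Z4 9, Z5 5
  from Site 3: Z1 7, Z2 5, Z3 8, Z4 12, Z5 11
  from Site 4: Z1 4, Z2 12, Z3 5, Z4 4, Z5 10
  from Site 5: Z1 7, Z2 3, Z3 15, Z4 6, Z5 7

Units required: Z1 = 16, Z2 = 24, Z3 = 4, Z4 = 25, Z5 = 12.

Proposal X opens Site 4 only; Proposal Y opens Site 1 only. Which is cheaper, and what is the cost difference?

Proposal X is cheaper by 339.

Proposal X: {Site 4}: Z1→Site 4 4·16=64, Z2→Site 4 12·24=288, Z3→Site 4 5·4=20, Z4→Site 4 4·25=100, Z5→Site 4 10·12=120. Service 592; fixed 133; total 725.
Proposal Y: {Site 1}: Z1→Site 1 13·16=208, Z2→Site 1 12·24=288, Z3→Site 1 8·4=32, Z4→Site 1 13·25=325, Z5→Site 1 6·12=72. Service 925; fixed 139; total 1064.
Difference: |725 − 1064| = 339.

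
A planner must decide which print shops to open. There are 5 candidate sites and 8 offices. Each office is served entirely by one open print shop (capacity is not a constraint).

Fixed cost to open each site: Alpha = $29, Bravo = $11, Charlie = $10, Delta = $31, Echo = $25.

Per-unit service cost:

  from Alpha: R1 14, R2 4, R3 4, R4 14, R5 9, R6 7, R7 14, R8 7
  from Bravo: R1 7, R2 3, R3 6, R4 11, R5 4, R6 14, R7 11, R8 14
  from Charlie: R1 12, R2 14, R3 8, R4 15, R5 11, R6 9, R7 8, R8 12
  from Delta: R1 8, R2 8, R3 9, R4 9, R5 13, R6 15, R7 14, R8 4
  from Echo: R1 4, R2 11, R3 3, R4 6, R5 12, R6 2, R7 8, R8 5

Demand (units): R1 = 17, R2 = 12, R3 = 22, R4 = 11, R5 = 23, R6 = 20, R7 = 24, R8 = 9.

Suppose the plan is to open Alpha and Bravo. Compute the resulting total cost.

Total cost: 963

Each office is assigned to its cheapest site among the open ones.
{Alpha, Bravo}: R1→Bravo 7·17=119, R2→Bravo 3·12=36, R3→Alpha 4·22=88, R4→Bravo 11·11=121, R5→Bravo 4·23=92, R6→Alpha 7·20=140, R7→Bravo 11·24=264, R8→Alpha 7·9=63. Service 923; fixed 40; total 963.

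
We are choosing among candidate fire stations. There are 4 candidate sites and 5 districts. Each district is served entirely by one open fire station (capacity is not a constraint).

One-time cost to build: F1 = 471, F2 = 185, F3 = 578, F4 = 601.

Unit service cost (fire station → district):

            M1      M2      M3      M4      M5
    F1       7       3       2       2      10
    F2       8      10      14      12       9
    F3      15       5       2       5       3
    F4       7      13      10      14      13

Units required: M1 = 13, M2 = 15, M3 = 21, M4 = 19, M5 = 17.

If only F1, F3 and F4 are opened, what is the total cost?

Total cost: 1917

Each district is assigned to its cheapest site among the open ones.
{F1, F3, F4}: M1→F1 7·13=91, M2→F1 3·15=45, M3→F1 2·21=42, M4→F1 2·19=38, M5→F3 3·17=51. Service 267; fixed 1650; total 1917.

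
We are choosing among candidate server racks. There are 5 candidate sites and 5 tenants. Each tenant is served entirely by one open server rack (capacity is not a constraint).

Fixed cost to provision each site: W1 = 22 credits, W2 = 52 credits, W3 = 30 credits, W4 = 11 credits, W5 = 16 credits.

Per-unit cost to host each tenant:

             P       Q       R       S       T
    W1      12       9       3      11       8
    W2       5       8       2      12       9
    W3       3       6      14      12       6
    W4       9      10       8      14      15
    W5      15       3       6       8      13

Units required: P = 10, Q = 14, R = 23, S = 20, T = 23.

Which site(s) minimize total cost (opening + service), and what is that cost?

Open W1, W3 and W5; minimum total cost 507.

For any fixed open set, each tenant goes to its cheapest open site; total = fixed + service.
{W1, W3, W5}: P→W3 3·10=30, Q→W5 3·14=42, R→W1 3·23=69, S→W5 8·20=160, T→W3 6·23=138. Service 439; fixed 68; total 507.
{W2, W3, W5}: P→W3 3·10=30, Q→W5 3·14=42, R→W2 2·23=46, S→W5 8·20=160, T→W3 6·23=138. Service 416; fixed 98; total 514.
{W1, W3, W4, W5}: service 439 + fixed 79 = 518
{W1, W2, W3, W4, W5}: service 416 + fixed 131 = 547
No other subset beats 507.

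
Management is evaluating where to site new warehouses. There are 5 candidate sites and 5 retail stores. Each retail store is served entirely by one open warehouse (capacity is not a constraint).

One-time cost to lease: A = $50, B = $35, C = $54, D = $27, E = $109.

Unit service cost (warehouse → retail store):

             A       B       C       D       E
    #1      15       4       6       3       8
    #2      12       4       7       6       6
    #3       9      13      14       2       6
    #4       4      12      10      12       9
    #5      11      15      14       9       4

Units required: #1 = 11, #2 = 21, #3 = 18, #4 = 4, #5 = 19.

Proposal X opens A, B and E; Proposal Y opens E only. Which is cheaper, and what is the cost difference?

Proposal X is cheaper by 21.

Proposal X: {A, B, E}: #1→B 4·11=44, #2→B 4·21=84, #3→E 6·18=108, #4→A 4·4=16, #5→E 4·19=76. Service 328; fixed 194; total 522.
Proposal Y: {E}: #1→E 8·11=88, #2→E 6·21=126, #3→E 6·18=108, #4→E 9·4=36, #5→E 4·19=76. Service 434; fixed 109; total 543.
Difference: |522 − 543| = 21.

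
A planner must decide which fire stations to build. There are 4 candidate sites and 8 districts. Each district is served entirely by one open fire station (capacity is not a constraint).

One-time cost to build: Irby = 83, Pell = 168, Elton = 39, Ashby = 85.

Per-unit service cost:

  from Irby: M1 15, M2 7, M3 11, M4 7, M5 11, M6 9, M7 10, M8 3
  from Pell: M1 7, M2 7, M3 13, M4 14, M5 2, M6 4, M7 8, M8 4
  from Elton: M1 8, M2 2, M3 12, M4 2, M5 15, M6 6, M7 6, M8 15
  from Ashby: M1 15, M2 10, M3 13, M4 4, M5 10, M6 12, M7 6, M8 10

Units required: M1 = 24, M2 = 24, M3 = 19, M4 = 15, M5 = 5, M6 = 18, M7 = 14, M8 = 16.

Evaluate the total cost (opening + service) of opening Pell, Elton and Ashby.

Each district is assigned to its cheapest site among the open ones.
{Pell, Elton, Ashby}: M1→Pell 7·24=168, M2→Elton 2·24=48, M3→Elton 12·19=228, M4→Elton 2·15=30, M5→Pell 2·5=10, M6→Pell 4·18=72, M7→Elton 6·14=84, M8→Pell 4·16=64. Service 704; fixed 292; total 996.

Total cost: 996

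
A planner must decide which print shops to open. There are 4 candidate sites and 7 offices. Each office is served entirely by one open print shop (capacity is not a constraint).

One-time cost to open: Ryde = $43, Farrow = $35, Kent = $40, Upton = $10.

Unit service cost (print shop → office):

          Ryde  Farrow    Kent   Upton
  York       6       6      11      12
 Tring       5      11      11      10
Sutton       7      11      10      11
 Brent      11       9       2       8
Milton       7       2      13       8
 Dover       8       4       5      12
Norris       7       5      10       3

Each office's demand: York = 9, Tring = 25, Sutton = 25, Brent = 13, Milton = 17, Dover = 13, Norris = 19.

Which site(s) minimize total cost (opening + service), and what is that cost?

Open Ryde, Farrow, Kent and Upton; minimum total cost 651.

For any fixed open set, each office goes to its cheapest open site; total = fixed + service.
{Ryde, Farrow, Kent, Upton}: York→Ryde 6·9=54, Tring→Ryde 5·25=125, Sutton→Ryde 7·25=175, Brent→Kent 2·13=26, Milton→Farrow 2·17=34, Dover→Farrow 4·13=52, Norris→Upton 3·19=57. Service 523; fixed 128; total 651.
{Ryde, Farrow, Kent}: service 561 + fixed 118 = 679
{Ryde, Farrow, Upton}: York→Ryde 6·9=54, Tring→Ryde 5·25=125, Sutton→Ryde 7·25=175, Brent→Upton 8·13=104, Milton→Farrow 2·17=34, Dover→Farrow 4·13=52, Norris→Upton 3·19=57. Service 601; fixed 88; total 689.
{Upton}: service 1086 + fixed 10 = 1096
No other subset beats 651.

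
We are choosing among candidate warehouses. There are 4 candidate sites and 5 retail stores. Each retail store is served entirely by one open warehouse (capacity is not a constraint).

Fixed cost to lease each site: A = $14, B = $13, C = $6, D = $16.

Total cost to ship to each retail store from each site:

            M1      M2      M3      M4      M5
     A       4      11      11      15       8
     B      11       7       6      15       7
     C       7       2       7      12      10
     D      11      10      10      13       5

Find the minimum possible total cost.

For any fixed open set, each retail store goes to its cheapest open site; total = fixed + service.
{C}: M1→C 7, M2→C 2, M3→C 7, M4→C 12, M5→C 10. Service 38; fixed 6; total 44.
{A, C}: service 33 + fixed 20 = 53
{B, C}: M1→C 7, M2→C 2, M3→B 6, M4→C 12, M5→B 7. Service 34; fixed 19; total 53.
{A, B, C, D}: service 29 + fixed 49 = 78
No other subset beats 44.

Minimum total cost: 44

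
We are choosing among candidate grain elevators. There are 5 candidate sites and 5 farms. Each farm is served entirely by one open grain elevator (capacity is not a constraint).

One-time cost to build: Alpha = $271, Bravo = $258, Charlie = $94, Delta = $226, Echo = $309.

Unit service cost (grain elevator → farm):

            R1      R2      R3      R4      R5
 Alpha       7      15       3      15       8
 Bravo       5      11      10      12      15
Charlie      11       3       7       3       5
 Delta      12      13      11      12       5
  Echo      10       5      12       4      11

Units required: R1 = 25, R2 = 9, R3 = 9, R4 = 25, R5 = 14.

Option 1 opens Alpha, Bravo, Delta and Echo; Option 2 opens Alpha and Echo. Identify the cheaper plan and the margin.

Option 2 is cheaper by 392.

Option 1: {Alpha, Bravo, Delta, Echo}: R1→Bravo 5·25=125, R2→Echo 5·9=45, R3→Alpha 3·9=27, R4→Echo 4·25=100, R5→Delta 5·14=70. Service 367; fixed 1064; total 1431.
Option 2: {Alpha, Echo}: R1→Alpha 7·25=175, R2→Echo 5·9=45, R3→Alpha 3·9=27, R4→Echo 4·25=100, R5→Alpha 8·14=112. Service 459; fixed 580; total 1039.
Difference: |1431 − 1039| = 392.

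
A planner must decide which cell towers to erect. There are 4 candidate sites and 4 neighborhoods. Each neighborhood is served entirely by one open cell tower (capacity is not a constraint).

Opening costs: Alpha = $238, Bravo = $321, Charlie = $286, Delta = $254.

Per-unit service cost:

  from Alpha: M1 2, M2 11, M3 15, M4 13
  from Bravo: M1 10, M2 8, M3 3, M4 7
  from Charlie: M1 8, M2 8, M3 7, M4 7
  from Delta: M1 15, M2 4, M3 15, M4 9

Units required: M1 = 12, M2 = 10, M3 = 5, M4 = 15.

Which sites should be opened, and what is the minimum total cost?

Open Charlie only; minimum total cost 602.

For any fixed open set, each neighborhood goes to its cheapest open site; total = fixed + service.
{Charlie}: M1→Charlie 8·12=96, M2→Charlie 8·10=80, M3→Charlie 7·5=35, M4→Charlie 7·15=105. Service 316; fixed 286; total 602.
{Bravo}: service 320 + fixed 321 = 641
{Alpha}: service 404 + fixed 238 = 642
{Alpha, Bravo, Charlie, Delta}: M1→Alpha 2·12=24, M2→Delta 4·10=40, M3→Bravo 3·5=15, M4→Bravo 7·15=105. Service 184; fixed 1099; total 1283.
No other subset beats 602.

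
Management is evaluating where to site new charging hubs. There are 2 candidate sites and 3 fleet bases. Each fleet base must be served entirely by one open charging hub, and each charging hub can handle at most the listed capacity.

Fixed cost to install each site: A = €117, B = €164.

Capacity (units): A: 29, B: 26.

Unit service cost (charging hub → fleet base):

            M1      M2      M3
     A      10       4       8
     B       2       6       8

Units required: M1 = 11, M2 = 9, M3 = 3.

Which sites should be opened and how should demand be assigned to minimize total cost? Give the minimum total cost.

Minimum total cost: 264

Open {B}: M1→B 2·11=22, M2→B 6·9=54, M3→B 8·3=24.
Loads: B carries 23/26. Service 100; fixed 164; total 264.
Next best feasible plan costs 287.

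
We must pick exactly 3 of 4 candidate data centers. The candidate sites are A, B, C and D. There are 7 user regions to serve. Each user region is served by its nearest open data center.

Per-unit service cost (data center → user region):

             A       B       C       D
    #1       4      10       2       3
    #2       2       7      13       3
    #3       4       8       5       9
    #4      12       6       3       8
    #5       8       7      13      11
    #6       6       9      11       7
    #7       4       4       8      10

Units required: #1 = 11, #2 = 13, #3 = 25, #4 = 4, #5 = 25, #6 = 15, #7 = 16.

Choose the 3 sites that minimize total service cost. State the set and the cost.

Choose A, B and C; total service cost 489.

With exactly 3 open, each user region uses its cheapest among the chosen.
{A, B, C}: #1→C 2·11=22, #2→A 2·13=26, #3→A 4·25=100, #4→C 3·4=12, #5→B 7·25=175, #6→A 6·15=90, #7→A 4·16=64. Service cost 489.
{A, B, D}: service cost 512
{A, C, D}: service cost 514
Among all 4 size-3 choices, {A, B, C} is lowest.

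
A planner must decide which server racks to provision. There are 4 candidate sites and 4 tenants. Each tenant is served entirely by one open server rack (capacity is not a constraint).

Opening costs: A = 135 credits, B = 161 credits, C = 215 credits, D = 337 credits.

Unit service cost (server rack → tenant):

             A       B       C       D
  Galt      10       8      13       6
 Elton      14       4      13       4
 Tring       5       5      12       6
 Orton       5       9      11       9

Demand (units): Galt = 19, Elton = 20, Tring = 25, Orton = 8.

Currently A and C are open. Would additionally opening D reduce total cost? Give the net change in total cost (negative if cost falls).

No — net change +81 (cost rises by 81).

Current service cost with {A, C}: 615.
Adding D: each tenant re-picks its cheapest; new service cost 359, saving 256.
Extra fixed cost: 337. Net change = 337 − 256 = 81.
(Totals: 965 → 1046.)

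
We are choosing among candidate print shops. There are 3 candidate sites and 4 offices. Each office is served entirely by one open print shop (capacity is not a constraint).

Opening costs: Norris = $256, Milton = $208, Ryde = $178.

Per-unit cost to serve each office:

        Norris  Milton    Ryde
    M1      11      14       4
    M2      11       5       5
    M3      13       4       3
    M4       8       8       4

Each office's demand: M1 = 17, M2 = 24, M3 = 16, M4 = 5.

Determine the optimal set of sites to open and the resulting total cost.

For any fixed open set, each office goes to its cheapest open site; total = fixed + service.
{Ryde}: M1→Ryde 4·17=68, M2→Ryde 5·24=120, M3→Ryde 3·16=48, M4→Ryde 4·5=20. Service 256; fixed 178; total 434.
{Milton, Ryde}: M1→Ryde 4·17=68, M2→Milton 5·24=120, M3→Ryde 3·16=48, M4→Ryde 4·5=20. Service 256; fixed 386; total 642.
{Milton}: M1→Milton 14·17=238, M2→Milton 5·24=120, M3→Milton 4·16=64, M4→Milton 8·5=40. Service 462; fixed 208; total 670.
{Norris, Milton, Ryde}: service 256 + fixed 642 = 898
No other subset beats 434.

Open Ryde only; minimum total cost 434.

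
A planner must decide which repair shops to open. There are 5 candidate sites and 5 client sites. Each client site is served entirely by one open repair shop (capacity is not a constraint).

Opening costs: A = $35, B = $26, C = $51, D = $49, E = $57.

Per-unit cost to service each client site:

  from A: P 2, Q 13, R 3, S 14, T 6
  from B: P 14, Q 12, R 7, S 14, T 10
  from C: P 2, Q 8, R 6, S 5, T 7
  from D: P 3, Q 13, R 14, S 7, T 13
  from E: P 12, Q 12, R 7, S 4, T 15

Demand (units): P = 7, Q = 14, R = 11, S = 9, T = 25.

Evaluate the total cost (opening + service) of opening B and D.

Total cost: 654

Each client site is assigned to its cheapest site among the open ones.
{B, D}: P→D 3·7=21, Q→B 12·14=168, R→B 7·11=77, S→D 7·9=63, T→B 10·25=250. Service 579; fixed 75; total 654.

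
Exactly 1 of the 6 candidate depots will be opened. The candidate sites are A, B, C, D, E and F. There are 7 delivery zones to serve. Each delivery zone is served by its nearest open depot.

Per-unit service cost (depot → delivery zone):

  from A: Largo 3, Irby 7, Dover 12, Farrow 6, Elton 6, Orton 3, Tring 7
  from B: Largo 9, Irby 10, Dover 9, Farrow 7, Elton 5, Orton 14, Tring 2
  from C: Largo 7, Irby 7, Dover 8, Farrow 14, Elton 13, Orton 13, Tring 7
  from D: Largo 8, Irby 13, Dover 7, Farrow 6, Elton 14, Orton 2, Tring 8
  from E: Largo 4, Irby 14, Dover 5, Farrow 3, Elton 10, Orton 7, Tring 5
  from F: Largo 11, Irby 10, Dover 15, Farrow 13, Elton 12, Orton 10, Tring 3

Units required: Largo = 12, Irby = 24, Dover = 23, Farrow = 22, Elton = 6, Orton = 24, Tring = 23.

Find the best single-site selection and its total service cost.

With exactly 1 open, each delivery zone uses its cheapest among the chosen.
{A}: Largo→A 3·12=36, Irby→A 7·24=168, Dover→A 12·23=276, Farrow→A 6·22=132, Elton→A 6·6=36, Orton→A 3·24=72, Tring→A 7·23=161. Service cost 881.
{E}: service cost 908
{D}: service cost 1017
Among all 6 size-1 choices, {A} is lowest.

Choose A only; total service cost 881.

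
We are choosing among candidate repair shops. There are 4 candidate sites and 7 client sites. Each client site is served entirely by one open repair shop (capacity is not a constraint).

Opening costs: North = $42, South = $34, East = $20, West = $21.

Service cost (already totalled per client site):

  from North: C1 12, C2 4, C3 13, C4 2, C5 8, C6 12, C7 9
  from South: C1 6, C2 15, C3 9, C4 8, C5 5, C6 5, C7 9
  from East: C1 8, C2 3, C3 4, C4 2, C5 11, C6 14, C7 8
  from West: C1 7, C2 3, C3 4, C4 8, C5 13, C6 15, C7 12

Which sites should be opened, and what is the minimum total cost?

For any fixed open set, each client site goes to its cheapest open site; total = fixed + service.
{East}: C1→East 8, C2→East 3, C3→East 4, C4→East 2, C5→East 11, C6→East 14, C7→East 8. Service 50; fixed 20; total 70.
{West}: C1→West 7, C2→West 3, C3→West 4, C4→West 8, C5→West 13, C6→West 15, C7→West 12. Service 62; fixed 21; total 83.
{South, East}: C1→South 6, C2→East 3, C3→East 4, C4→East 2, C5→South 5, C6→South 5, C7→East 8. Service 33; fixed 54; total 87.
{North, South, East, West}: service 33 + fixed 117 = 150
No other subset beats 70.

Open East only; minimum total cost 70.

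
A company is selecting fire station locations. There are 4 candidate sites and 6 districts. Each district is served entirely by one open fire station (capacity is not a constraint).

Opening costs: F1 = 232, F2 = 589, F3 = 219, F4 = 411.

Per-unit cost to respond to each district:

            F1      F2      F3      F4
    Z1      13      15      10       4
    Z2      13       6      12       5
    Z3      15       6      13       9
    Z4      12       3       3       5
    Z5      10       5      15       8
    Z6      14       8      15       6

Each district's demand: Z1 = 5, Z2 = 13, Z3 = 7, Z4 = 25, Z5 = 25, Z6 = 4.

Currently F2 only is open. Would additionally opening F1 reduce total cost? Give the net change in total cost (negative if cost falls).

Current service cost with {F2}: 427.
Adding F1: each district re-picks its cheapest; new service cost 417, saving 10.
Extra fixed cost: 232. Net change = 232 − 10 = 222.
(Totals: 1016 → 1238.)

No — net change +222 (cost rises by 222).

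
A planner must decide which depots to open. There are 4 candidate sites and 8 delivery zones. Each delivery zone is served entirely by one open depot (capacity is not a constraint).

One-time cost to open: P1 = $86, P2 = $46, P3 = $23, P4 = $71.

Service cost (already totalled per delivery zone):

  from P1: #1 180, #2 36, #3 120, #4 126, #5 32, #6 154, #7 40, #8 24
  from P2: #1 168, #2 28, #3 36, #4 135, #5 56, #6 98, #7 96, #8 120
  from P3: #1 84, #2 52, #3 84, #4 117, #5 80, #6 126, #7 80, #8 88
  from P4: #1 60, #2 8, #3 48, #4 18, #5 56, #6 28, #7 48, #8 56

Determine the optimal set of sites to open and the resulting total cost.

For any fixed open set, each delivery zone goes to its cheapest open site; total = fixed + service.
{P4}: #1→P4 60, #2→P4 8, #3→P4 48, #4→P4 18, #5→P4 56, #6→P4 28, #7→P4 48, #8→P4 56. Service 322; fixed 71; total 393.
{P1, P4}: #1→P4 60, #2→P4 8, #3→P4 48, #4→P4 18, #5→P1 32, #6→P4 28, #7→P1 40, #8→P1 24. Service 258; fixed 157; total 415.
{P3, P4}: service 322 + fixed 94 = 416
{P1, P2, P3, P4}: service 246 + fixed 226 = 472
(All 15 nonempty subsets were checked; P4 only is lowest.)

Open P4 only; minimum total cost 393.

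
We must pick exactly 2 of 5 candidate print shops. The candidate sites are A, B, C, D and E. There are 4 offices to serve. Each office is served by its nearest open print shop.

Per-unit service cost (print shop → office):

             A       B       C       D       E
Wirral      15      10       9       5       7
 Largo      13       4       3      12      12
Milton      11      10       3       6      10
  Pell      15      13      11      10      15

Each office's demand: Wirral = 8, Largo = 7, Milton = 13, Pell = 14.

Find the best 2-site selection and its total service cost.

With exactly 2 open, each office uses its cheapest among the chosen.
{C, D}: Wirral→D 5·8=40, Largo→C 3·7=21, Milton→C 3·13=39, Pell→D 10·14=140. Service cost 240.
{C, E}: service cost 270
{A, C}: service cost 286
Among all 10 size-2 choices, {C, D} is lowest.

Choose C and D; total service cost 240.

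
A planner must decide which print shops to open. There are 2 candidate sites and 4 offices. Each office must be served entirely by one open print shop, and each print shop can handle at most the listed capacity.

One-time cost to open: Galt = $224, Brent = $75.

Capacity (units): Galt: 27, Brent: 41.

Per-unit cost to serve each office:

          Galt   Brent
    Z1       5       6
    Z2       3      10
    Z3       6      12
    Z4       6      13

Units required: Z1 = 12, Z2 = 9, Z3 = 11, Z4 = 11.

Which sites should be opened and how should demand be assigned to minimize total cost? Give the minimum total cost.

Minimum total cost: 593

Open {Galt, Brent}: Z1→Brent 6·12=72, Z2→Brent 10·9=90, Z3→Galt 6·11=66, Z4→Galt 6·11=66.
Loads: Galt carries 22/27, Brent carries 21/41. Service 294; fixed 299; total 593.
Next best feasible plan costs 596.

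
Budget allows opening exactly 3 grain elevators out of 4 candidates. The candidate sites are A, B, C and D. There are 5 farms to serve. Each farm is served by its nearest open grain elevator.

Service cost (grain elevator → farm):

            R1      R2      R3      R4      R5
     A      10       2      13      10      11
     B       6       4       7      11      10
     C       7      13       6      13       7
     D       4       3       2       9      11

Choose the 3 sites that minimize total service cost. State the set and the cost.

Choose A, C and D; total service cost 24.

With exactly 3 open, each farm uses its cheapest among the chosen.
{A, C, D}: R1→D 4, R2→A 2, R3→D 2, R4→D 9, R5→C 7. Service cost 24.
{B, C, D}: service cost 25
{A, B, D}: service cost 27
Among all 4 size-3 choices, {A, C, D} is lowest.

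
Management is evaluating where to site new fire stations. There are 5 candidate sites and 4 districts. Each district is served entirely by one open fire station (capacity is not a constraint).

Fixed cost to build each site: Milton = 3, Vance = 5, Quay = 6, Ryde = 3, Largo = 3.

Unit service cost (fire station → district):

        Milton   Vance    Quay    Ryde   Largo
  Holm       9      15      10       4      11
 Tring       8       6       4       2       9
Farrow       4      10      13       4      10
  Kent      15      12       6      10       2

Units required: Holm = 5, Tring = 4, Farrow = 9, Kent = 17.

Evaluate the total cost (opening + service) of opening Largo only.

Total cost: 218

Each district is assigned to its cheapest site among the open ones.
{Largo}: Holm→Largo 11·5=55, Tring→Largo 9·4=36, Farrow→Largo 10·9=90, Kent→Largo 2·17=34. Service 215; fixed 3; total 218.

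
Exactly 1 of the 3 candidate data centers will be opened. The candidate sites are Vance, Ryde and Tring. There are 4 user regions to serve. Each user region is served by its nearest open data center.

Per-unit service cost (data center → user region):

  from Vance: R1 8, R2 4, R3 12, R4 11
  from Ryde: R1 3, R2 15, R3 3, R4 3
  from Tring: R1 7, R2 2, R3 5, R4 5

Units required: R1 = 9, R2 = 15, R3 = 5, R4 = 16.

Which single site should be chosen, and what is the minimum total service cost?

Choose Tring only; total service cost 198.

With exactly 1 open, each user region uses its cheapest among the chosen.
{Tring}: R1→Tring 7·9=63, R2→Tring 2·15=30, R3→Tring 5·5=25, R4→Tring 5·16=80. Service cost 198.
{Ryde}: service cost 315
{Vance}: service cost 368
Among all 3 size-1 choices, {Tring} is lowest.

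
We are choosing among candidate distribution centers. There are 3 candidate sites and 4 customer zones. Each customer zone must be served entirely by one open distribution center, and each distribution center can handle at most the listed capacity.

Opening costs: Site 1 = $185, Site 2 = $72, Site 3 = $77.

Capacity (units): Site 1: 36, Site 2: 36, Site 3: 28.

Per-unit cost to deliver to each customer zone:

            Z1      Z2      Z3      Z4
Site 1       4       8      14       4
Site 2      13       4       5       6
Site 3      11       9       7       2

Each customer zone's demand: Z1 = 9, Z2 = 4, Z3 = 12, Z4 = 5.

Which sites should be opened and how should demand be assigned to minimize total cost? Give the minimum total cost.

Minimum total cost: 295

Open {Site 2}: Z1→Site 2 13·9=117, Z2→Site 2 4·4=16, Z3→Site 2 5·12=60, Z4→Site 2 6·5=30.
Loads: Site 2 carries 30/36. Service 223; fixed 72; total 295.
Next best feasible plan costs 334.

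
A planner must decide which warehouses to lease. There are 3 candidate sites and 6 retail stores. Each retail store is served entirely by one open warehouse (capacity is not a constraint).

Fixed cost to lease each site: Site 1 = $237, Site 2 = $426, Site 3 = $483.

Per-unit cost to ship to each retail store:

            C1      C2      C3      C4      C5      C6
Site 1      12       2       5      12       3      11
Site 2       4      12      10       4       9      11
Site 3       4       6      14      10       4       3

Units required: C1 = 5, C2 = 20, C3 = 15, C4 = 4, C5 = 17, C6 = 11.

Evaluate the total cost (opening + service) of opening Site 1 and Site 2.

Total cost: 986

Each retail store is assigned to its cheapest site among the open ones.
{Site 1, Site 2}: C1→Site 2 4·5=20, C2→Site 1 2·20=40, C3→Site 1 5·15=75, C4→Site 2 4·4=16, C5→Site 1 3·17=51, C6→Site 1 11·11=121. Service 323; fixed 663; total 986.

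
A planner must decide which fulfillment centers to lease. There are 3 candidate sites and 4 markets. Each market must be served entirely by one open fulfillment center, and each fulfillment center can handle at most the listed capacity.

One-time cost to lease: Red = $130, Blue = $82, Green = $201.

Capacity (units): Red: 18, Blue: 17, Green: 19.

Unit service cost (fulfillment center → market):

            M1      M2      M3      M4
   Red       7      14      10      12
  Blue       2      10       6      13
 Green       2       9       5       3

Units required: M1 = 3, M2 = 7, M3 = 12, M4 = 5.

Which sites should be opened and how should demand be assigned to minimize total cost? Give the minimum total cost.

Minimum total cost: 434

Open {Blue, Green}: M1→Blue 2·3=6, M2→Blue 10·7=70, M3→Green 5·12=60, M4→Green 3·5=15.
Loads: Blue carries 10/17, Green carries 17/19. Service 151; fixed 283; total 434.
Next best feasible plan costs 439.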